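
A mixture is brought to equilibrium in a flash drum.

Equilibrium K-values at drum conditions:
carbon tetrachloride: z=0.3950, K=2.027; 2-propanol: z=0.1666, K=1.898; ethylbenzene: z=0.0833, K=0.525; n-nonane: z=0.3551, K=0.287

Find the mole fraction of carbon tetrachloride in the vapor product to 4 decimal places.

Material balance + equilibrium reduce to Σ zᵢ(Kᵢ−1)/(1+ψ(Kᵢ−1)) = 0.
Feasibility: ΣzᵢKᵢ = 1.2625, Σzᵢ/Kᵢ = 1.6786 — both > 1, two phases present.
Newton iteration, ψ⁰ = 0.48:
  ψ = 0.4800: g = -0.05991, g' = -0.7013 → ψ = 0.3946
  ψ = 0.3946: g = -0.00184, g' = -0.6622 → ψ = 0.3918
Converged at ψ = 0.3918.
Compositions from xᵢ = zᵢ/(1+ψ(Kᵢ−1)), yᵢ = Kᵢxᵢ:
  carbon tetrachloride: x = 0.2817, y = 0.5709
  2-propanol: x = 0.1232, y = 0.2339
  ethylbenzene: x = 0.1023, y = 0.0537
  n-nonane: x = 0.4927, y = 0.1414

y_carbon tetrachloride = 0.5709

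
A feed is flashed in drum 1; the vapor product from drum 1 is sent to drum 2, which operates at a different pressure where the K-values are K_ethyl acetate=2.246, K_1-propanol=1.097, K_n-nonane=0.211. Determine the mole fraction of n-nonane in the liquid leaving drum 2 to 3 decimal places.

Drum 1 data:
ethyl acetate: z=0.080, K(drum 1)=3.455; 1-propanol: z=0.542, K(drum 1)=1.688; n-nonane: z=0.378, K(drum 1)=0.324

x_n-nonane (drum 2) = 0.232

Drum 1:
Rachford–Rice: g(ψ₁) = Σ zᵢ(Kᵢ−1)/(1+ψ₁(Kᵢ−1)) = 0.
Check two-phase: ΣzᵢKᵢ = 1.314 > 1 and Σzᵢ/Kᵢ = 1.511 > 1, so g(0) = 0.314 > 0 and g(1) = -0.511 < 0.
Newton–Raphson from ψ₁ = 0.39:
  ψ₁ = 0.390: g = 0.0473, g' = -0.604 → ψ₁ = 0.468
  ψ₁ = 0.468: g = -0.0005, g' = -0.621 → ψ₁ = 0.467
Converged at ψ₁ = 0.467.
Drum-1 compositions:
  ethyl acetate: x = 0.037, y = 0.129
  1-propanol: x = 0.410, y = 0.692
  n-nonane: x = 0.553, y = 0.179
Drum-2 feed = drum-1 vapor: z₂ = (0.1287, 0.6922, 0.1791).
Drum 2:
Material balance + equilibrium reduce to Σ zᵢ(Kᵢ−1)/(1+ψ₂(Kᵢ−1)) = 0.
Feasibility: ΣzᵢKᵢ = 1.086, Σzᵢ/Kᵢ = 1.537 — both > 1, two phases present.
Newton iteration, ψ₂⁰ = 0.38:
  ψ₂ = 0.380: g = -0.0282, g' = -0.325 → ψ₂ = 0.293
  ψ₂ = 0.293: g = -0.0011, g' = -0.302 → ψ₂ = 0.290
Converged at ψ₂ = 0.290.
  ethyl acetate: x = 0.095, y = 0.212
  1-propanol: x = 0.673, y = 0.739
  n-nonane: x = 0.232, y = 0.049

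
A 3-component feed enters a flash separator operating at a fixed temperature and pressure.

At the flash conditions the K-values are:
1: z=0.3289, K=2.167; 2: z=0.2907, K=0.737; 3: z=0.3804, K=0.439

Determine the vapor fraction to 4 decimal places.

Rachford–Rice: g(ψ) = Σ zᵢ(Kᵢ−1)/(1+ψ(Kᵢ−1)) = 0.
g(0) = ΣzᵢKᵢ − 1 = 0.0940 and g(1) = 1 − Σzᵢ/Kᵢ = -0.4127, so a root lies in (0, 1).
Newton–Raphson from ψ = 0.57:
  ψ = 0.5700: g = -0.17316, g' = -0.4481 → ψ = 0.1836
  ψ = 0.1836: g = -0.00213, g' = -0.4748 → ψ = 0.1791
Converged at ψ = 0.1791.

ψ = 0.1791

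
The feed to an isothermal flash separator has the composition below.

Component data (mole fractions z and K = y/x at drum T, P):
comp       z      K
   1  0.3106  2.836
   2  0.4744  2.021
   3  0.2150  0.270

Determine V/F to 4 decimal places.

V/F = 0.9077

Iterate (Newton) starting at V/F = 0.63:
  V/F = 0.6300: g = 0.26858, g' = -0.8010 → V/F = 0.9653
  V/F = 0.9653: g = -0.08180, g' = -1.5753 → V/F = 0.9134
  V/F = 0.9134: g = -0.00733, g' = -1.3103 → V/F = 0.9078
  V/F = 0.9078: g = -0.00006, g' = -1.2874 → V/F = 0.9077
Converged at V/F = 0.9077.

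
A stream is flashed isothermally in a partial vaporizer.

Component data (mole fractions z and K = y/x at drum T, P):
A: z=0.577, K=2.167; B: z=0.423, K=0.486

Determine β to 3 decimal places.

β = 0.760

Binary case is linear: z₁(K₁−1)(1+β(K₂−1)) + z₂(K₂−1)(1+β(K₁−1)) = 0
⇒ β = [z₁(K₁−1)+z₂(K₂−1)] / [−(K₁−1)(K₂−1)] = 0.4559/0.5998 = 0.760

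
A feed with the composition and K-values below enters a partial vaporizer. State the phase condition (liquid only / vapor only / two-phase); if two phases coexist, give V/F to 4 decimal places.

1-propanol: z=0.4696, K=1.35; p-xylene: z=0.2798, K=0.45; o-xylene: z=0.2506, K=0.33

ΣzᵢKᵢ = 0.8426; Σzᵢ/Kᵢ = 1.7290.
Since ΣzᵢKᵢ < 1 the mixture is below its bubble point — single liquid phase.

liquid only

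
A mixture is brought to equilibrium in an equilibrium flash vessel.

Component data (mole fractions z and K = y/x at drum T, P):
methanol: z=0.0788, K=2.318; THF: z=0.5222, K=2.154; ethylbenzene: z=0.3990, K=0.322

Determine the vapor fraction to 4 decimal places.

ψ = 0.5467

Rachford–Rice: g(ψ) = Σ zᵢ(Kᵢ−1)/(1+ψ(Kᵢ−1)) = 0.
g(0) = ΣzᵢKᵢ − 1 = 0.4360 and g(1) = 1 − Σzᵢ/Kᵢ = -0.5156, so a root lies in (0, 1).
Newton iteration, ψ⁰ = 0.35:
  ψ = 0.3500: g = 0.14563, g' = -0.7322 → ψ = 0.5489
  ψ = 0.5489: g = -0.00167, g' = -0.7720 → ψ = 0.5467
Converged at ψ = 0.5467.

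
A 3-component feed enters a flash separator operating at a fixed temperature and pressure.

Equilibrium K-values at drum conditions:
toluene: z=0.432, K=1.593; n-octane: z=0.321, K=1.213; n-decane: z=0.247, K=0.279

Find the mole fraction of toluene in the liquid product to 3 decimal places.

x_toluene = 0.341

Material balance + equilibrium reduce to Σ zᵢ(Kᵢ−1)/(1+V/F(Kᵢ−1)) = 0.
g(0) = ΣzᵢKᵢ − 1 = 0.146 and g(1) = 1 − Σzᵢ/Kᵢ = -0.421, so a root lies in (0, 1).
Newton–Raphson from V/F = 0.5:
  V/F = 0.500: g = -0.0191, g' = -0.416 → V/F = 0.454
  V/F = 0.454: g = -0.0006, g' = -0.390 → V/F = 0.453
Converged at V/F = 0.453.
Compositions from xᵢ = zᵢ/(1+V/F(Kᵢ−1)), yᵢ = Kᵢxᵢ:
  toluene: x = 0.341, y = 0.543
  n-octane: x = 0.293, y = 0.355
  n-decane: x = 0.367, y = 0.102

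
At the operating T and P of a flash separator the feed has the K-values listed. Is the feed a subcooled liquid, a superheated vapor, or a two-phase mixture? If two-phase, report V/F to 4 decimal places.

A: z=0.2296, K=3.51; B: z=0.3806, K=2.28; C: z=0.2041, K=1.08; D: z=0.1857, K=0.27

ΣzᵢKᵢ = 1.9442; Σzᵢ/Kᵢ = 1.1091.
Both exceed 1, so a two-phase solution exists.
Newton iteration, ψ⁰ = 0.5:
  ψ = 0.5000: g = 0.35484, g' = -0.7629 → ψ = 0.9651
  ψ = 0.9651: g = -0.05729, g' = -1.3828 → ψ = 0.9237
  ψ = 0.9237: g = -0.00407, g' = -1.1962 → ψ = 0.9203
  ψ = 0.9203: g = -0.00002, g' = -1.1833 → ψ = 0.9202
Converged at ψ = 0.9202.

two-phase, V/F = 0.9202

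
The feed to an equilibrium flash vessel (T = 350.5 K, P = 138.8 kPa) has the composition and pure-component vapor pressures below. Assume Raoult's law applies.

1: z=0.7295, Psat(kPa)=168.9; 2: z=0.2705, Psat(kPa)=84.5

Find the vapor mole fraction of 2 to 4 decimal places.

y_2 = 0.2171

Raoult's law: Kᵢ = Pᵢˢᵃᵗ/P = Pᵢˢᵃᵗ/138.8.
  K_1 = 168.9/138.8 = 1.216859, K_2 = 84.5/138.8 = 0.608790
Let β = V/F and solve Σ zᵢ(Kᵢ−1)/(1+β(Kᵢ−1)) = 0.
Feasibility: ΣzᵢKᵢ = 1.0524, Σzᵢ/Kᵢ = 1.0438 — both > 1, two phases present.
Iterate (Newton) starting at β = 0.5:
  β = 0.5000: g = 0.01117, g' = -0.0919 → β = 0.6215
  β = 0.6215: g = -0.00041, g' = -0.0989 → β = 0.6174
Converged at β = 0.6174.
Compositions from xᵢ = zᵢ/(1+β(Kᵢ−1)), yᵢ = Kᵢxᵢ:
  1: x = 0.6434, y = 0.7829
  2: x = 0.3566, y = 0.2171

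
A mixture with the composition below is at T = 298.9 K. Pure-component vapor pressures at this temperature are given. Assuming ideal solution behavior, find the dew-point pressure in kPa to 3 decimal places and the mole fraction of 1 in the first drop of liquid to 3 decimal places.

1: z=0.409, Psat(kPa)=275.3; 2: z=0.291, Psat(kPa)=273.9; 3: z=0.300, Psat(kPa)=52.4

Pdew = 120.871 kPa, x_1 = 0.180

At the dew point ψ → 1, so Σzᵢ/Kᵢ = 1 with Kᵢ = Pᵢˢᵃᵗ/P ⇒ 1/P = Σzᵢ/Pᵢˢᵃᵗ.
1/P = 0.409/275.3 + 0.291/273.9 + 0.300/52.4 = 0.008273 ⇒ P = 120.871 kPa
xᵢ = zᵢP/Pᵢˢᵃᵗ ⇒ x_1 = 0.409·120.871/275.3 = 0.180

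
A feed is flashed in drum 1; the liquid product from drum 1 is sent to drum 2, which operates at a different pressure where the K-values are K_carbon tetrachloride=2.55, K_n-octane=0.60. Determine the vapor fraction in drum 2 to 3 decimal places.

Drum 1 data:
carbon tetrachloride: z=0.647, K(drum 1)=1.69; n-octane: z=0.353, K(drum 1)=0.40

Drum 1:
Let ψ₁ = V/F and solve Σ zᵢ(Kᵢ−1)/(1+ψ₁(Kᵢ−1)) = 0.
Check two-phase: ΣzᵢKᵢ = 1.235 > 1 and Σzᵢ/Kᵢ = 1.265 > 1, so g(0) = 0.235 > 0 and g(1) = -0.265 < 0.
Binary case is linear: z₁(K₁−1)(1+ψ₁(K₂−1)) + z₂(K₂−1)(1+ψ₁(K₁−1)) = 0
⇒ ψ₁ = [z₁(K₁−1)+z₂(K₂−1)] / [−(K₁−1)(K₂−1)] = 0.2346/0.4140 = 0.567
Drum-1 compositions:
  carbon tetrachloride: x = 0.465, y = 0.786
  n-octane: x = 0.535, y = 0.214
Drum-2 feed = drum-1 liquid: z₂ = (0.4651, 0.5349).
Drum 2:
Let ψ₂ = V/F and solve Σ zᵢ(Kᵢ−1)/(1+ψ₂(Kᵢ−1)) = 0.
g(0) = ΣzᵢKᵢ − 1 = 0.507 and g(1) = 1 − Σzᵢ/Kᵢ = -0.074, so a root lies in (0, 1).
Newton–Raphson from ψ₂ = 0.5:
  ψ₂ = 0.500: g = 0.1387, g' = -0.488 → ψ₂ = 0.784
  ψ₂ = 0.784: g = 0.0137, g' = -0.409 → ψ₂ = 0.818
Converged at ψ₂ = 0.818.
  carbon tetrachloride: x = 0.205, y = 0.523
  n-octane: x = 0.795, y = 0.477

V/F (drum 2) = 0.818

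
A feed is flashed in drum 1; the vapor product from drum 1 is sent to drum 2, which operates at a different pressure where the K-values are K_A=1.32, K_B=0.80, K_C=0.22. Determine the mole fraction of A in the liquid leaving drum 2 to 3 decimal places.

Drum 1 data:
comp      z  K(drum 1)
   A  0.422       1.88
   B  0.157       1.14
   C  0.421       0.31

x_A (drum 2) = 0.611

Drum 1:
Newton–Raphson from ψ₁ = 0.35:
  ψ₁ = 0.350: g = -0.0781, g' = -0.542 → ψ₁ = 0.206
  ψ₁ = 0.206: g = -0.0029, g' = -0.509 → ψ₁ = 0.200
Converged at ψ₁ = 0.200.
Drum-1 compositions:
  A: x = 0.359, y = 0.674
  B: x = 0.153, y = 0.174
  C: x = 0.489, y = 0.151
Drum-2 feed = drum-1 vapor: z₂ = (0.6745, 0.1741, 0.1514).
Drum 2:
Material balance + equilibrium reduce to Σ zᵢ(Kᵢ−1)/(1+ψ₂(Kᵢ−1)) = 0.
Check two-phase: ΣzᵢKᵢ = 1.063 > 1 and Σzᵢ/Kᵢ = 1.417 > 1, so g(0) = 0.063 > 0 and g(1) = -0.417 < 0.
Newton iteration, ψ₂⁰ = 0.5:
  ψ₂ = 0.500: g = -0.0463, g' = -0.308 → ψ₂ = 0.350
  ψ₂ = 0.350: g = -0.0057, g' = -0.238 → ψ₂ = 0.325
Converged at ψ₂ = 0.325.
  A: x = 0.611, y = 0.806
  B: x = 0.186, y = 0.149
  C: x = 0.203, y = 0.045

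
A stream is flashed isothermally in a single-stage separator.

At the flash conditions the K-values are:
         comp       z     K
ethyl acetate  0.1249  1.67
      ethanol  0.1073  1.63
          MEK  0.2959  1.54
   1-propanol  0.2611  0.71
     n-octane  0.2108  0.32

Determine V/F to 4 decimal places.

V/F = 0.3033

Rachford–Rice: g(V/F) = Σ zᵢ(Kᵢ−1)/(1+V/F(Kᵢ−1)) = 0.
Feasibility: ΣzᵢKᵢ = 1.0920, Σzᵢ/Kᵢ = 1.3593 — both > 1, two phases present.
Newton iteration, V/F⁰ = 0.57:
  V/F = 0.5700: g = -0.09231, g' = -0.3943 → V/F = 0.3359
  V/F = 0.3359: g = -0.01031, g' = -0.3189 → V/F = 0.3036
  V/F = 0.3036: g = -0.00009, g' = -0.3136 → V/F = 0.3033
Converged at V/F = 0.3033.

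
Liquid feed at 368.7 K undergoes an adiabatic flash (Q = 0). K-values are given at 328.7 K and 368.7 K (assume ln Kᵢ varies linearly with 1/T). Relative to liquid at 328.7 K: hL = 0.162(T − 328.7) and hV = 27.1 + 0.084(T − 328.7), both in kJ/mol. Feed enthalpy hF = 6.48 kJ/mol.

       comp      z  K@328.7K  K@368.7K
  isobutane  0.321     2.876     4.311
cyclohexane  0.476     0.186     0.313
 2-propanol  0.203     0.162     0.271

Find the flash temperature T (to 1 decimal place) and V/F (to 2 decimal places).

T = 346.2 K, V/F = 0.14

Adiabatic flash: solve Rachford–Rice at each trial T, then check hF = ψ·hV(T) + (1−ψ)·hL(T).
  T = 328.7 K: K = (2.876, 0.186, 0.162), RR gives ψ = 0.029, H_out = 0.785 kJ/mol
  T = 368.7 K: K = (4.311, 0.313, 0.271), RR gives ψ = 0.254, H_out = 12.564 kJ/mol
  T = 348.7 K: K = (3.562, 0.245, 0.213), RR gives ψ = 0.155, H_out = 7.192 kJ/mol
  T = 338.7 K: K = (3.211, 0.214, 0.186), RR gives ψ = 0.097, H_out = 4.177 kJ/mol
  T = 343.7 K: K = (3.385, 0.229, 0.199), RR gives ψ = 0.127, H_out = 5.722 kJ/mol
  T = 346.2 K: K = (3.473, 0.237, 0.206), RR gives ψ = 0.141, H_out = 6.465 kJ/mol
  T = 347.4 K: K = (3.516, 0.241, 0.209), RR gives ψ = 0.148, H_out = 6.816 kJ/mol
  T = 346.8 K: K = (3.494, 0.239, 0.207), RR gives ψ = 0.144, H_out = 6.641 kJ/mol
  T = 346.5 K: K = (3.484, 0.238, 0.207), RR gives ψ = 0.143, H_out = 6.553 kJ/mol
  T = 346.4 K: K = (3.480, 0.238, 0.206), RR gives ψ = 0.142, H_out = 6.524 kJ/mol
  T = 346.3 K: K = (3.476, 0.237, 0.206), RR gives ψ = 0.142, H_out = 6.495 kJ/mol
Linear interpolation between T = 346.2 (H_out = 6.465) and T = 346.3 (H_out = 6.495) on hF = 6.48 gives T ≈ 346.2 K, at which ψ = 0.14.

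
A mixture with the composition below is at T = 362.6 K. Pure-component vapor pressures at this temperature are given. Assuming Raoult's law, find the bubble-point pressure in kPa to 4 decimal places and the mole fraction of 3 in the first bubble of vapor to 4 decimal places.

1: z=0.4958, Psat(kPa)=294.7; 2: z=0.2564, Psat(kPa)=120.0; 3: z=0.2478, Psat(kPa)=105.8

Pbub = 203.0975 kPa, y_3 = 0.1291

At the bubble point ψ → 0, so ΣzᵢKᵢ = 1 with Kᵢ = Pᵢˢᵃᵗ/P ⇒ P = ΣzᵢPᵢˢᵃᵗ.
P = 0.4958·294.7 + 0.2564·120.0 + 0.2478·105.8 = 203.0975 kPa
yᵢ = zᵢPᵢˢᵃᵗ/P ⇒ y_3 = 0.2478·105.8/203.0975 = 0.1291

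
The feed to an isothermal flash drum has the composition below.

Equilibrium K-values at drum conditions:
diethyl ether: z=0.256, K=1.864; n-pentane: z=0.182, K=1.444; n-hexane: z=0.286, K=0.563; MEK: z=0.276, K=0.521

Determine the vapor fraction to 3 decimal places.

ψ = 0.135

Let ψ = V/F and solve Σ zᵢ(Kᵢ−1)/(1+ψ(Kᵢ−1)) = 0.
Feasibility: ΣzᵢKᵢ = 1.045, Σzᵢ/Kᵢ = 1.301 — both > 1, two phases present.
Iterate (Newton) starting at ψ = 0.5:
  ψ = 0.500: g = -0.1132, g' = -0.316 → ψ = 0.142
  ψ = 0.142: g = -0.0021, g' = -0.318 → ψ = 0.135
Converged at ψ = 0.135.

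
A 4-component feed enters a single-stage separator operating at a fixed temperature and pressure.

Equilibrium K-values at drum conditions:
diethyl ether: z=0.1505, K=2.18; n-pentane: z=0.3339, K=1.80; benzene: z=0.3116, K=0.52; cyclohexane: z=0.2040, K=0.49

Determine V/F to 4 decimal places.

Material balance + equilibrium reduce to Σ zᵢ(Kᵢ−1)/(1+V/F(Kᵢ−1)) = 0.
Check two-phase: ΣzᵢKᵢ = 1.1911 > 1 and Σzᵢ/Kᵢ = 1.2701 > 1, so g(0) = 0.1911 > 0 and g(1) = -0.2701 < 0.
Newton–Raphson from V/F = 0.39:
  V/F = 0.3900: g = 0.01133, g' = -0.4138 → V/F = 0.4174
Converged at V/F = 0.4174.

V/F = 0.4174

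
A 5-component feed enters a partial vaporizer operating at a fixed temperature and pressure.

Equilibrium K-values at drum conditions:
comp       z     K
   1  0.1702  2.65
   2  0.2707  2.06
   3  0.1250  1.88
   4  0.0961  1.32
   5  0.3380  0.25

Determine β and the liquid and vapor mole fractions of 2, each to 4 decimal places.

Newton iteration, β⁰ = 0.5:
  β = 0.5000: g = 0.03872, g' = -0.8098 → β = 0.5478
  β = 0.5478: g = -0.00087, g' = -0.8485 → β = 0.5468
Converged at β = 0.5468.
Compositions from xᵢ = zᵢ/(1+β(Kᵢ−1)), yᵢ = Kᵢxᵢ:
  1: x = 0.0895, y = 0.2371
  2: x = 0.1714, y = 0.3530
  3: x = 0.0844, y = 0.1587
  4: x = 0.0818, y = 0.1080
  5: x = 0.5730, y = 0.1432

β = 0.5468, x_2 = 0.1714, y_2 = 0.3530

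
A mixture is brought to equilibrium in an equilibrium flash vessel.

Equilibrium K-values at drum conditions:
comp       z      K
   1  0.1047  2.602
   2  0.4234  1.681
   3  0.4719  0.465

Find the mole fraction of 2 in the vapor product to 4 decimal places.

Rachford–Rice: g(V/F) = Σ zᵢ(Kᵢ−1)/(1+V/F(Kᵢ−1)) = 0.
Feasibility: ΣzᵢKᵢ = 1.2036, Σzᵢ/Kᵢ = 1.3070 — both > 1, two phases present.
Newton iteration, V/F⁰ = 0.35:
  V/F = 0.3500: g = 0.02968, g' = -0.4428 → V/F = 0.4170
  V/F = 0.4170: g = 0.00015, g' = -0.4395 → V/F = 0.4174
Converged at V/F = 0.4174.
Compositions from xᵢ = zᵢ/(1+V/F(Kᵢ−1)), yᵢ = Kᵢxᵢ:
  1: x = 0.0627, y = 0.1633
  2: x = 0.3297, y = 0.5542
  3: x = 0.6076, y = 0.2825

y_2 = 0.5542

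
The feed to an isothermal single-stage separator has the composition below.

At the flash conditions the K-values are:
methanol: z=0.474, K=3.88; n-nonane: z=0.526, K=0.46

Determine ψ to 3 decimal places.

ψ = 0.695

Rachford–Rice: g(ψ) = Σ zᵢ(Kᵢ−1)/(1+ψ(Kᵢ−1)) = 0.
Feasibility: ΣzᵢKᵢ = 2.081, Σzᵢ/Kᵢ = 1.266 — both > 1, two phases present.
Newton iteration, ψ⁰ = 0.33:
  ψ = 0.330: g = 0.3543, g' = -1.261 → ψ = 0.611
  ψ = 0.611: g = 0.0707, g' = -0.858 → ψ = 0.693
  ψ = 0.693: g = 0.0014, g' = -0.830 → ψ = 0.695
Converged at ψ = 0.695.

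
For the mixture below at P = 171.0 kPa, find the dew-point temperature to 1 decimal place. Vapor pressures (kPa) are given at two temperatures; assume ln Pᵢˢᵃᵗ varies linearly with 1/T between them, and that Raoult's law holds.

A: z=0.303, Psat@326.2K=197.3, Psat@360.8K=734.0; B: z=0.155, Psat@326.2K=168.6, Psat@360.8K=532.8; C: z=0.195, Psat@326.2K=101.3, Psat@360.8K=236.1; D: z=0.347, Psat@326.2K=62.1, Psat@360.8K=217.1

Dew-point temperature: Σzᵢ·P/Pᵢˢᵃᵗ(T) = 1. Interpolate ln Pᵢˢᵃᵗ = aᵢ + bᵢ/T.
  T = 326.2 K: ΣzᵢP/Pᵢˢᵃᵗ = 1.7045
  T = 360.8 K: ΣzᵢP/Pᵢˢᵃᵗ = 0.5349
  T = 343.5 K: ΣzᵢP/Pᵢˢᵃᵗ = 0.9239
  T = 334.9 K: ΣzᵢP/Pᵢˢᵃᵗ = 1.2416
  T = 339.2 K: ΣzᵢP/Pᵢˢᵃᵗ = 1.0687
  T = 341.4 K: ΣzᵢP/Pᵢˢᵃᵗ = 0.9915
  T = 340.3 K: ΣzᵢP/Pᵢˢᵃᵗ = 1.0292
  T = 340.9 K: ΣzᵢP/Pᵢˢᵃᵗ = 1.0084
Interpolating between 340.9 K and 341.4 K gives T ≈ 341.1 K.

T = 341.1 K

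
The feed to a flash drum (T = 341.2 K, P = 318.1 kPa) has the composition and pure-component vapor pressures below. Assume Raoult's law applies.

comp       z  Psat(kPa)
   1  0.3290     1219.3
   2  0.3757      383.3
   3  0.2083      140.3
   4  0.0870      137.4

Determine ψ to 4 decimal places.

ψ = 0.8869

Raoult's law: Kᵢ = Pᵢˢᵃᵗ/P = Pᵢˢᵃᵗ/318.1.
  K_1 = 1219.3/318.1 = 3.833071, K_2 = 383.3/318.1 = 1.204967, K_3 = 140.3/318.1 = 0.441056, K_4 = 137.4/318.1 = 0.431940
Rachford–Rice: g(ψ) = Σ zᵢ(Kᵢ−1)/(1+ψ(Kᵢ−1)) = 0.
g(0) = ΣzᵢKᵢ − 1 = 0.8432 and g(1) = 1 − Σzᵢ/Kᵢ = -0.0713, so a root lies in (0, 1).
Newton iteration, ψ⁰ = 0.57:
  ψ = 0.5700: g = 0.18146, g' = -0.6004 → ψ = 0.8722
  ψ = 0.8722: g = 0.00872, g' = -0.5886 → ψ = 0.8870
  ψ = 0.8870: g = -0.00005, g' = -0.5953 → ψ = 0.8869
Converged at ψ = 0.8869.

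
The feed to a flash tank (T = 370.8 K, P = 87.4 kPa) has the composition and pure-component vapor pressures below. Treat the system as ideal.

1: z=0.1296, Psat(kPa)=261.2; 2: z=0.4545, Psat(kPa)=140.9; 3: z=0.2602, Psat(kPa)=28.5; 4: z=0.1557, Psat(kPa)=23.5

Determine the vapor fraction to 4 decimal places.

Raoult's law: Kᵢ = Pᵢˢᵃᵗ/P = Pᵢˢᵃᵗ/87.4.
  K_1 = 261.2/87.4 = 2.988558, K_2 = 140.9/87.4 = 1.612128, K_3 = 28.5/87.4 = 0.326087, K_4 = 23.5/87.4 = 0.268879
Rachford–Rice: g(ψ) = Σ zᵢ(Kᵢ−1)/(1+ψ(Kᵢ−1)) = 0.
Feasibility: ΣzᵢKᵢ = 1.2467, Σzᵢ/Kᵢ = 1.7023 — both > 1, two phases present.
Iterate (Newton) starting at ψ = 0.37:
  ψ = 0.3700: g = -0.01434, g' = -0.6494 → ψ = 0.3479
Converged at ψ = 0.3479.

ψ = 0.3479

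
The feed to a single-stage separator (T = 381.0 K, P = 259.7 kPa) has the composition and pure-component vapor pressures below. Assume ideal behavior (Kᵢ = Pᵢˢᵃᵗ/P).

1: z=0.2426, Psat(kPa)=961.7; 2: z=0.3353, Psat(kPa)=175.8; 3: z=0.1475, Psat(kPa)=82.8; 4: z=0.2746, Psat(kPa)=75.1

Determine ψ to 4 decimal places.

Raoult's law: Kᵢ = Pᵢˢᵃᵗ/P = Pᵢˢᵃᵗ/259.7.
  K_1 = 961.7/259.7 = 3.703119, K_2 = 175.8/259.7 = 0.676935, K_3 = 82.8/259.7 = 0.318829, K_4 = 75.1/259.7 = 0.289180
Newton iteration, ψ⁰ = 0.5:
  ψ = 0.5000: g = -0.30550, g' = -0.8617 → ψ = 0.1454
  ψ = 0.1454: g = 0.02783, g' = -1.2088 → ψ = 0.1685
  ψ = 0.1685: g = 0.00078, g' = -1.1424 → ψ = 0.1692
Converged at ψ = 0.1692.

ψ = 0.1692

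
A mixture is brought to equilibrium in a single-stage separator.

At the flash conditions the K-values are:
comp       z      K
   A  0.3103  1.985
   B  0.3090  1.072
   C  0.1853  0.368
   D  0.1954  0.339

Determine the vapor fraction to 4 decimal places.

Let ψ = V/F and solve Σ zᵢ(Kᵢ−1)/(1+ψ(Kᵢ−1)) = 0.
Check two-phase: ΣzᵢKᵢ = 1.0816 > 1 and Σzᵢ/Kᵢ = 1.5245 > 1, so g(0) = 0.0816 > 0 and g(1) = -0.5245 < 0.
Newton–Raphson from ψ = 0.51:
  ψ = 0.5100: g = -0.14275, g' = -0.4903 → ψ = 0.2189
  ψ = 0.2189: g = -0.01357, g' = -0.4217 → ψ = 0.1867
Converged at ψ = 0.1867.

ψ = 0.1867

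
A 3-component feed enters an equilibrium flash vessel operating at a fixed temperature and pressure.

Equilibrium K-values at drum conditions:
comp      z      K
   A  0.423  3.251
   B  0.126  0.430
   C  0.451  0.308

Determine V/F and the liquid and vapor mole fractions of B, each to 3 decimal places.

Material balance + equilibrium reduce to Σ zᵢ(Kᵢ−1)/(1+V/F(Kᵢ−1)) = 0.
g(0) = ΣzᵢKᵢ − 1 = 0.568 and g(1) = 1 − Σzᵢ/Kᵢ = -0.887, so a root lies in (0, 1).
Newton–Raphson from V/F = 0.34:
  V/F = 0.340: g = 0.0422, g' = -1.120 → V/F = 0.378
Converged at V/F = 0.378.
Compositions from xᵢ = zᵢ/(1+V/F(Kᵢ−1)), yᵢ = Kᵢxᵢ:
  A: x = 0.228, y = 0.743
  B: x = 0.161, y = 0.069
  C: x = 0.611, y = 0.188

V/F = 0.378, x_B = 0.161, y_B = 0.069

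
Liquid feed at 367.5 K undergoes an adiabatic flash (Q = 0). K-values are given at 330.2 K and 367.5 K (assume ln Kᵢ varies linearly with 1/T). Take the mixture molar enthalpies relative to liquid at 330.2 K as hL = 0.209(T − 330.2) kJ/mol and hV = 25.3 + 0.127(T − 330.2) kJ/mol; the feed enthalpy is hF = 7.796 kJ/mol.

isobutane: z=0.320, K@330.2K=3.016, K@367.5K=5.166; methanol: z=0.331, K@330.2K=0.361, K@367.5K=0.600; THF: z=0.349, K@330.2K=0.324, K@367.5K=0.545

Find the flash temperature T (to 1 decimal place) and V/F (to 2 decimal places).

Adiabatic flash: solve Rachford–Rice at each trial T, then check hF = ψ·hV(T) + (1−ψ)·hL(T).
  T = 330.2 K: K = (3.016, 0.361, 0.324), RR gives ψ = 0.149, H_out = 3.769 kJ/mol
  T = 367.5 K: K = (5.166, 0.600, 0.545), RR gives ψ = 0.583, H_out = 20.763 kJ/mol
  T = 348.9 K: K = (4.007, 0.472, 0.426), RR gives ψ = 0.354, H_out = 12.322 kJ/mol
  T = 339.5 K: K = (3.487, 0.414, 0.373), RR gives ψ = 0.254, H_out = 8.167 kJ/mol
  T = 334.9 K: K = (3.249, 0.387, 0.348), RR gives ψ = 0.203, H_out = 6.046 kJ/mol
  T = 337.2 K: K = (3.367, 0.401, 0.360), RR gives ψ = 0.229, H_out = 7.117 kJ/mol
Linear interpolation between T = 337.2 (H_out = 7.117) and T = 339.5 (H_out = 8.167) on hF = 7.796 gives T ≈ 338.7 K, at which ψ = 0.24.

T = 338.7 K, V/F = 0.24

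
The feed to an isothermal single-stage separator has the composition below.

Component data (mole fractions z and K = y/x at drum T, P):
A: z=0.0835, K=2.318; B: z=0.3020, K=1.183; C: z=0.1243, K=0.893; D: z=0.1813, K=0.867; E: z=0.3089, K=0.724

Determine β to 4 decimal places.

Material balance + equilibrium reduce to Σ zᵢ(Kᵢ−1)/(1+β(Kᵢ−1)) = 0.
g(0) = ΣzᵢKᵢ − 1 = 0.0426 and g(1) = 1 − Σzᵢ/Kᵢ = -0.0663, so a root lies in (0, 1).
Iterate (Newton) starting at β = 0.5:
  β = 0.5000: g = -0.02182, g' = -0.0981 → β = 0.2777
  β = 0.2777: g = 0.00209, g' = -0.1195 → β = 0.2951
  β = 0.2951: g = 0.00002, g' = -0.1172 → β = 0.2953
Converged at β = 0.2953.

β = 0.2953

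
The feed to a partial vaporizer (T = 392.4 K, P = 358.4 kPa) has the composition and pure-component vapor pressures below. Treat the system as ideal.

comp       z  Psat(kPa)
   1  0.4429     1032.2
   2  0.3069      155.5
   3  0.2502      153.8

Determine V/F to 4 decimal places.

V/F = 0.4831

Raoult's law: Kᵢ = Pᵢˢᵃᵗ/P = Pᵢˢᵃᵗ/358.4.
  K_1 = 1032.2/358.4 = 2.880022, K_2 = 155.5/358.4 = 0.433873, K_3 = 153.8/358.4 = 0.429129
Material balance + equilibrium reduce to Σ zᵢ(Kᵢ−1)/(1+V/F(Kᵢ−1)) = 0.
Feasibility: ΣzᵢKᵢ = 1.5161, Σzᵢ/Kᵢ = 1.4442 — both > 1, two phases present.
Newton–Raphson from V/F = 0.4:
  V/F = 0.4000: g = 0.06556, g' = -0.8113 → V/F = 0.4808
  V/F = 0.4808: g = 0.00175, g' = -0.7724 → V/F = 0.4831
Converged at V/F = 0.4831.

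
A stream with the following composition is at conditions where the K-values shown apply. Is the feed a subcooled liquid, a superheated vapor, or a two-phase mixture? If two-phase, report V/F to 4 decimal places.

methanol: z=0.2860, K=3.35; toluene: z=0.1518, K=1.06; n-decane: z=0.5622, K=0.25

ΣzᵢKᵢ = 1.2596; Σzᵢ/Kᵢ = 2.4774.
Both exceed 1, so a two-phase solution exists.
Let ψ = V/F and solve Σ zᵢ(Kᵢ−1)/(1+ψ(Kᵢ−1)) = 0.
Newton–Raphson from ψ = 0.58:
  ψ = 0.5800: g = -0.45305, g' = -1.2740 → ψ = 0.2244
  ψ = 0.2244: g = -0.05793, g' = -1.1348 → ψ = 0.1733
  ψ = 0.1733: g = 0.00192, g' = -1.2158 → ψ = 0.1749
Converged at ψ = 0.1749.

two-phase, V/F = 0.1749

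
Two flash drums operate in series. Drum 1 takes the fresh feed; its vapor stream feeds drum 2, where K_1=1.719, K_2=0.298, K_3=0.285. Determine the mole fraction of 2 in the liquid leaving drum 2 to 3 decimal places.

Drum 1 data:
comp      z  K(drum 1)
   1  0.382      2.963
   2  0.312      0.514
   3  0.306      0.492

Drum 1:
Let ψ₁ = V/F and solve Σ zᵢ(Kᵢ−1)/(1+ψ₁(Kᵢ−1)) = 0.
Check two-phase: ΣzᵢKᵢ = 1.443 > 1 and Σzᵢ/Kᵢ = 1.358 > 1, so g(0) = 0.443 > 0 and g(1) = -0.358 < 0.
Newton–Raphson from ψ₁ = 0.5:
  ψ₁ = 0.500: g = -0.0302, g' = -0.645 → ψ₁ = 0.453
  ψ₁ = 0.453: g = 0.0005, g' = -0.667 → ψ₁ = 0.454
Converged at ψ₁ = 0.454.
Drum-1 compositions:
  1: x = 0.202, y = 0.599
  2: x = 0.400, y = 0.206
  3: x = 0.398, y = 0.196
Drum-2 feed = drum-1 vapor: z₂ = (0.5986, 0.2057, 0.1957).
Drum 2:
Material balance + equilibrium reduce to Σ zᵢ(Kᵢ−1)/(1+ψ₂(Kᵢ−1)) = 0.
Check two-phase: ΣzᵢKᵢ = 1.146 > 1 and Σzᵢ/Kᵢ = 1.725 > 1, so g(0) = 0.146 > 0 and g(1) = -0.725 < 0.
Newton–Raphson from ψ₂ = 0.5:
  ψ₂ = 0.500: g = -0.1237, g' = -0.650 → ψ₂ = 0.310
  ψ₂ = 0.310: g = -0.0123, g' = -0.538 → ψ₂ = 0.287
Converged at ψ₂ = 0.287.
  1: x = 0.496, y = 0.853
  2: x = 0.258, y = 0.077
  3: x = 0.246, y = 0.070

x_2 (drum 2) = 0.258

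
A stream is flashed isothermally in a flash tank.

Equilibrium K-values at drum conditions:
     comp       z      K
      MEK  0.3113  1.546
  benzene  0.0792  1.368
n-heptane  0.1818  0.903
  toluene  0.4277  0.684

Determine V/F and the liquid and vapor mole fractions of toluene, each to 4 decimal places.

V/F = 0.3369, x_toluene = 0.4787, y_toluene = 0.3274

Rachford–Rice: g(V/F) = Σ zᵢ(Kᵢ−1)/(1+V/F(Kᵢ−1)) = 0.
Check two-phase: ΣzᵢKᵢ = 1.0463 > 1 and Σzᵢ/Kᵢ = 1.0859 > 1, so g(0) = 0.0463 > 0 and g(1) = -0.0859 < 0.
Newton–Raphson from V/F = 0.5:
  V/F = 0.5000: g = -0.02091, g' = -0.1270 → V/F = 0.3354
  V/F = 0.3354: g = 0.00020, g' = -0.1301 → V/F = 0.3369
Converged at V/F = 0.3369.
Compositions from xᵢ = zᵢ/(1+V/F(Kᵢ−1)), yᵢ = Kᵢxᵢ:
  MEK: x = 0.2629, y = 0.4065
  benzene: x = 0.0705, y = 0.0964
  n-heptane: x = 0.1879, y = 0.1697
  toluene: x = 0.4787, y = 0.3274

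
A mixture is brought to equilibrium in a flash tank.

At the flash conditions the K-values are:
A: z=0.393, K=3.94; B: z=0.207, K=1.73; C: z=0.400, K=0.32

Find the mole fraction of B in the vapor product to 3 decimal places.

Newton iteration, ψ⁰ = 0.54:
  ψ = 0.540: g = 0.1251, g' = -1.026 → ψ = 0.662
  ψ = 0.662: g = -0.0005, g' = -1.053 → ψ = 0.661
Converged at ψ = 0.661.
Compositions from xᵢ = zᵢ/(1+ψ(Kᵢ−1)), yᵢ = Kᵢxᵢ:
  A: x = 0.133, y = 0.526
  B: x = 0.140, y = 0.242
  C: x = 0.727, y = 0.233

y_B = 0.242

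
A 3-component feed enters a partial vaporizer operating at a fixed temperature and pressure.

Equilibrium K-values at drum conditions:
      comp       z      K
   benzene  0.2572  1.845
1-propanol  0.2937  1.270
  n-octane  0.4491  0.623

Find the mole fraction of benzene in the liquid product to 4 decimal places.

x_benzene = 0.1737

Newton iteration, β⁰ = 0.33:
  β = 0.3300: g = 0.04939, g' = -0.2136 → β = 0.5612
  β = 0.5612: g = 0.00154, g' = -0.2033 → β = 0.5688
Converged at β = 0.5688.
Compositions from xᵢ = zᵢ/(1+β(Kᵢ−1)), yᵢ = Kᵢxᵢ:
  benzene: x = 0.1737, y = 0.3205
  1-propanol: x = 0.2546, y = 0.3233
  n-octane: x = 0.5717, y = 0.3562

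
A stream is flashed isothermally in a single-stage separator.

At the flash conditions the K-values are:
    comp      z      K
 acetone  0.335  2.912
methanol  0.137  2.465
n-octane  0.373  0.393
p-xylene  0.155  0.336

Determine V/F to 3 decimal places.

V/F = 0.458

Material balance + equilibrium reduce to Σ zᵢ(Kᵢ−1)/(1+V/F(Kᵢ−1)) = 0.
Check two-phase: ΣzᵢKᵢ = 1.512 > 1 and Σzᵢ/Kᵢ = 1.581 > 1, so g(0) = 0.512 > 0 and g(1) = -0.581 < 0.
Newton–Raphson from V/F = 0.5:
  V/F = 0.500: g = -0.0358, g' = -0.855 → V/F = 0.458
Converged at V/F = 0.458.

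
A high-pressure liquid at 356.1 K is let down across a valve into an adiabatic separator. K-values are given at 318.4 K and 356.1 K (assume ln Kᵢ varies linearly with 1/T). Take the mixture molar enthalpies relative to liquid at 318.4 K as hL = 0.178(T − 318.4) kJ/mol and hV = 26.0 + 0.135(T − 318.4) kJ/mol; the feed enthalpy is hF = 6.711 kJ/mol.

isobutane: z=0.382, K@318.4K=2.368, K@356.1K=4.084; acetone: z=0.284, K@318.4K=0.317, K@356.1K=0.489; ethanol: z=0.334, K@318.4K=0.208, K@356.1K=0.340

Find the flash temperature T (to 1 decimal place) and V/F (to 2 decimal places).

T = 328.5 K, V/F = 0.19

Adiabatic flash: solve Rachford–Rice at each trial T, then check hF = ψ·hV(T) + (1−ψ)·hL(T).
  T = 318.4 K: K = (2.368, 0.317, 0.208), RR gives ψ = 0.063, H_out = 1.638 kJ/mol
  T = 356.1 K: K = (4.084, 0.489, 0.340), RR gives ψ = 0.442, H_out = 17.482 kJ/mol
  T = 337.2 K: K = (3.155, 0.398, 0.269), RR gives ψ = 0.281, H_out = 10.427 kJ/mol
  T = 327.8 K: K = (2.745, 0.356, 0.238), RR gives ψ = 0.185, H_out = 6.407 kJ/mol
  T = 332.5 K: K = (2.946, 0.377, 0.253), RR gives ψ = 0.235, H_out = 8.485 kJ/mol
  T = 330.1 K: K = (2.842, 0.367, 0.245), RR gives ψ = 0.210, H_out = 7.443 kJ/mol
Linear interpolation between T = 327.8 (H_out = 6.407) and T = 330.1 (H_out = 7.443) on hF = 6.711 gives T ≈ 328.5 K, at which ψ = 0.19.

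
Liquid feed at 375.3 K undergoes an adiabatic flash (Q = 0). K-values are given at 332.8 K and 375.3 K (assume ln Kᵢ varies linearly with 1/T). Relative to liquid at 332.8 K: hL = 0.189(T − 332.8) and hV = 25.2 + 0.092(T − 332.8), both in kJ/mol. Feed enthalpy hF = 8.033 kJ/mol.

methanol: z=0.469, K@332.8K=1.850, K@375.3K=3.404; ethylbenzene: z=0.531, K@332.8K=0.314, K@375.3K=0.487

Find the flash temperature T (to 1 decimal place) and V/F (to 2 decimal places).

Adiabatic flash: solve Rachford–Rice at each trial T, then check hF = ψ·hV(T) + (1−ψ)·hL(T).
  T = 332.8 K: K = (1.850, 0.314), RR gives ψ = 0.059, H_out = 1.486 kJ/mol
  T = 375.3 K: K = (3.404, 0.487), RR gives ψ = 0.693, H_out = 22.647 kJ/mol
  T = 354.1 K: K = (2.558, 0.396), RR gives ψ = 0.436, H_out = 14.116 kJ/mol
  T = 343.5 K: K = (2.188, 0.354), RR gives ψ = 0.279, H_out = 8.771 kJ/mol
  T = 338.1 K: K = (2.013, 0.334), RR gives ψ = 0.180, H_out = 5.436 kJ/mol
  T = 340.8 K: K = (2.099, 0.344), RR gives ψ = 0.232, H_out = 7.173 kJ/mol
  T = 342.1 K: K = (2.142, 0.349), RR gives ψ = 0.255, H_out = 7.958 kJ/mol
Linear interpolation between T = 342.1 (H_out = 7.958) and T = 343.5 (H_out = 8.771) on hF = 8.033 gives T ≈ 342.2 K, at which ψ = 0.26.

T = 342.2 K, V/F = 0.26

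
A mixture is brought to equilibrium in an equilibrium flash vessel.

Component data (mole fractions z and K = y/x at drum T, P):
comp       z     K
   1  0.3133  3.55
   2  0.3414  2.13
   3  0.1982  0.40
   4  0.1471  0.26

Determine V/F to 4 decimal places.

Material balance + equilibrium reduce to Σ zᵢ(Kᵢ−1)/(1+V/F(Kᵢ−1)) = 0.
g(0) = ΣzᵢKᵢ − 1 = 0.9569 and g(1) = 1 − Σzᵢ/Kᵢ = -0.3098, so a root lies in (0, 1).
Newton iteration, V/F⁰ = 0.5:
  V/F = 0.5000: g = 0.25501, g' = -0.9202 → V/F = 0.7771
  V/F = 0.7771: g = -0.00564, g' = -1.0493 → V/F = 0.7718
  V/F = 0.7718: g = -0.00002, g' = -1.0410 → V/F = 0.7717
Converged at V/F = 0.7717.

V/F = 0.7717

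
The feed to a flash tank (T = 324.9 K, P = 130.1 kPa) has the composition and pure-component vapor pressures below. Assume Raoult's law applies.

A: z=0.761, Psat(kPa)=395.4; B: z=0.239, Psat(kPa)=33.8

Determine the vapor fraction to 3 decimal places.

Raoult's law: Kᵢ = Pᵢˢᵃᵗ/P = Pᵢˢᵃᵗ/130.1.
  K_A = 395.4/130.1 = 3.03920, K_B = 33.8/130.1 = 0.25980
Let ψ = V/F and solve Σ zᵢ(Kᵢ−1)/(1+ψ(Kᵢ−1)) = 0.
g(0) = ΣzᵢKᵢ − 1 = 1.375 and g(1) = 1 − Σzᵢ/Kᵢ = -0.170, so a root lies in (0, 1).
Binary case is linear: z₁(K₁−1)(1+ψ(K₂−1)) + z₂(K₂−1)(1+ψ(K₁−1)) = 0
⇒ ψ = [z₁(K₁−1)+z₂(K₂−1)] / [−(K₁−1)(K₂−1)] = 1.3749/1.5094 = 0.911

ψ = 0.911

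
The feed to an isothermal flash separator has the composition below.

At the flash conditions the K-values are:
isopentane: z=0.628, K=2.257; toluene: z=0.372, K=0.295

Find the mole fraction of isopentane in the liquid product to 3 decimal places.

x_isopentane = 0.359

Binary case is linear: z₁(K₁−1)(1+ψ(K₂−1)) + z₂(K₂−1)(1+ψ(K₁−1)) = 0
⇒ ψ = [z₁(K₁−1)+z₂(K₂−1)] / [−(K₁−1)(K₂−1)] = 0.5271/0.8862 = 0.595
Compositions from xᵢ = zᵢ/(1+ψ(Kᵢ−1)), yᵢ = Kᵢxᵢ:
  isopentane: x = 0.359, y = 0.811
  toluene: x = 0.641, y = 0.189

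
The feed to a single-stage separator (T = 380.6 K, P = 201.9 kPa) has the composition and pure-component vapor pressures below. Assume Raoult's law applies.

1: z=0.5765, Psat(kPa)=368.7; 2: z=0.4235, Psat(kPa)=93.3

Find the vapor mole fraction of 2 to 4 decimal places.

y_2 = 0.2799

Raoult's law: Kᵢ = Pᵢˢᵃᵗ/P = Pᵢˢᵃᵗ/201.9.
  K_1 = 368.7/201.9 = 1.826152, K_2 = 93.3/201.9 = 0.462110
Rachford–Rice: g(β) = Σ zᵢ(Kᵢ−1)/(1+β(Kᵢ−1)) = 0.
Feasibility: ΣzᵢKᵢ = 1.2485, Σzᵢ/Kᵢ = 1.2321 — both > 1, two phases present.
Iterate (Newton) starting at β = 0.31:
  β = 0.3100: g = 0.10579, g' = -0.4259 → β = 0.5584
  β = 0.5584: g = 0.00033, g' = -0.4346 → β = 0.5592
Converged at β = 0.5592.
Compositions from xᵢ = zᵢ/(1+β(Kᵢ−1)), yᵢ = Kᵢxᵢ:
  1: x = 0.3943, y = 0.7201
  2: x = 0.6057, y = 0.2799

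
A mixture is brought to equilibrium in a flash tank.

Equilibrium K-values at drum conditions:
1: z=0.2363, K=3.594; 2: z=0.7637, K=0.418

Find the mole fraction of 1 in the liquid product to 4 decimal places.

Material balance + equilibrium reduce to Σ zᵢ(Kᵢ−1)/(1+ψ(Kᵢ−1)) = 0.
g(0) = ΣzᵢKᵢ − 1 = 0.1685 and g(1) = 1 − Σzᵢ/Kᵢ = -0.8928, so a root lies in (0, 1).
Binary case is linear: z₁(K₁−1)(1+ψ(K₂−1)) + z₂(K₂−1)(1+ψ(K₁−1)) = 0
⇒ ψ = [z₁(K₁−1)+z₂(K₂−1)] / [−(K₁−1)(K₂−1)] = 0.16849/1.50971 = 0.1116
Compositions from xᵢ = zᵢ/(1+ψ(Kᵢ−1)), yᵢ = Kᵢxᵢ:
  1: x = 0.1832, y = 0.6586
  2: x = 0.8168, y = 0.3414

x_1 = 0.1832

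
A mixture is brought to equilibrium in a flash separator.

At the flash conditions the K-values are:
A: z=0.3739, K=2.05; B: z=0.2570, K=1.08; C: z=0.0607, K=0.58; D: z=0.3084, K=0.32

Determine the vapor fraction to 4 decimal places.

ψ = 0.3541

Let ψ = V/F and solve Σ zᵢ(Kᵢ−1)/(1+ψ(Kᵢ−1)) = 0.
g(0) = ΣzᵢKᵢ − 1 = 0.1779 and g(1) = 1 − Σzᵢ/Kᵢ = -0.4888, so a root lies in (0, 1).
Iterate (Newton) starting at ψ = 0.5:
  ψ = 0.5000: g = -0.07281, g' = -0.5233 → ψ = 0.3609
  ψ = 0.3609: g = -0.00326, g' = -0.4837 → ψ = 0.3541
Converged at ψ = 0.3541.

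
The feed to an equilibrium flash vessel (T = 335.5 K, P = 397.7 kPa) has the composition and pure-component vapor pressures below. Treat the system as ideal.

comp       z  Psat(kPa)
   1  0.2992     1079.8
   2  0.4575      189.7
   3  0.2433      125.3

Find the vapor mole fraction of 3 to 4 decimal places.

y_3 = 0.0827

Raoult's law: Kᵢ = Pᵢˢᵃᵗ/P = Pᵢˢᵃᵗ/397.7.
  K_1 = 1079.8/397.7 = 2.715112, K_2 = 189.7/397.7 = 0.476993, K_3 = 125.3/397.7 = 0.315062
Material balance + equilibrium reduce to Σ zᵢ(Kᵢ−1)/(1+ψ(Kᵢ−1)) = 0.
g(0) = ΣzᵢKᵢ − 1 = 0.1072 and g(1) = 1 − Σzᵢ/Kᵢ = -0.8416, so a root lies in (0, 1).
Newton iteration, ψ⁰ = 0.5:
  ψ = 0.5000: g = -0.30119, g' = -0.7485 → ψ = 0.0976
  ψ = 0.0976: g = 0.00882, g' = -0.9158 → ψ = 0.1073
Converged at ψ = 0.1073.
Compositions from xᵢ = zᵢ/(1+ψ(Kᵢ−1)), yᵢ = Kᵢxᵢ:
  1: x = 0.2527, y = 0.6861
  2: x = 0.4847, y = 0.2312
  3: x = 0.2626, y = 0.0827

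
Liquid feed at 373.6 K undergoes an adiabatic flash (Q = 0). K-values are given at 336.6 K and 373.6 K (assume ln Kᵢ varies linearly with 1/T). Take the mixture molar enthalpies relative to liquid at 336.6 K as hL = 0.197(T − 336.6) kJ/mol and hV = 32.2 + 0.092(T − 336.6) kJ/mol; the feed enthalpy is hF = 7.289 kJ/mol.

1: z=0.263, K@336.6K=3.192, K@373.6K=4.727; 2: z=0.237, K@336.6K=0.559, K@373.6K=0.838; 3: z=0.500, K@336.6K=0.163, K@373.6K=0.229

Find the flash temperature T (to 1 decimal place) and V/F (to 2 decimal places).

Adiabatic flash: solve Rachford–Rice at each trial T, then check hF = ψ·hV(T) + (1−ψ)·hL(T).
  T = 336.6 K: K = (3.192, 0.559, 0.163), RR gives ψ = 0.034, H_out = 1.087 kJ/mol
  T = 373.6 K: K = (4.727, 0.838, 0.229), RR gives ψ = 0.243, H_out = 14.170 kJ/mol
  T = 355.1 K: K = (3.924, 0.692, 0.195), RR gives ψ = 0.150, H_out = 8.186 kJ/mol
  T = 345.9 K: K = (3.551, 0.624, 0.179), RR gives ψ = 0.096, H_out = 4.844 kJ/mol
  T = 350.5 K: K = (3.735, 0.657, 0.187), RR gives ψ = 0.124, H_out = 6.554 kJ/mol
  T = 352.8 K: K = (3.829, 0.674, 0.191), RR gives ψ = 0.137, H_out = 7.379 kJ/mol
Linear interpolation between T = 350.5 (H_out = 6.554) and T = 352.8 (H_out = 7.379) on hF = 7.289 gives T ≈ 352.5 K, at which ψ = 0.14.

T = 352.5 K, V/F = 0.14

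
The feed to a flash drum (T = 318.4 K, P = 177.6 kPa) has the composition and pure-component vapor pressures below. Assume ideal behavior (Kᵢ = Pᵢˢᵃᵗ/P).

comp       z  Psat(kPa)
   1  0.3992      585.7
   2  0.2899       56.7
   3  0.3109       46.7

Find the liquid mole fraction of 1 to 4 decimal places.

x_1 = 0.2361

Raoult's law: Kᵢ = Pᵢˢᵃᵗ/P = Pᵢˢᵃᵗ/177.6.
  K_1 = 585.7/177.6 = 3.297860, K_2 = 56.7/177.6 = 0.319257, K_3 = 46.7/177.6 = 0.262950
Let ψ = V/F and solve Σ zᵢ(Kᵢ−1)/(1+ψ(Kᵢ−1)) = 0.
Feasibility: ΣzᵢKᵢ = 1.4908, Σzᵢ/Kᵢ = 2.2114 — both > 1, two phases present.
Newton iteration, ψ⁰ = 0.5:
  ψ = 0.5000: g = -0.23519, g' = -1.1888 → ψ = 0.3022
  ψ = 0.3022: g = -0.00185, g' = -1.2267 → ψ = 0.3006
Converged at ψ = 0.3006.
Compositions from xᵢ = zᵢ/(1+ψ(Kᵢ−1)), yᵢ = Kᵢxᵢ:
  1: x = 0.2361, y = 0.7786
  2: x = 0.3645, y = 0.1164
  3: x = 0.3994, y = 0.1050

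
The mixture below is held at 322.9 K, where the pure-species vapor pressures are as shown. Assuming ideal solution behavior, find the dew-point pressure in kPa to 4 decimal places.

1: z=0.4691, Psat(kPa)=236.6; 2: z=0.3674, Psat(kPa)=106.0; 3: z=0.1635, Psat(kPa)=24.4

Pdew = 82.3077 kPa

At the dew point ψ → 1, so Σzᵢ/Kᵢ = 1 with Kᵢ = Pᵢˢᵃᵗ/P ⇒ 1/P = Σzᵢ/Pᵢˢᵃᵗ.
1/P = 0.4691/236.6 + 0.3674/106.0 + 0.1635/24.4 = 0.0121495 ⇒ P = 82.3077 kPa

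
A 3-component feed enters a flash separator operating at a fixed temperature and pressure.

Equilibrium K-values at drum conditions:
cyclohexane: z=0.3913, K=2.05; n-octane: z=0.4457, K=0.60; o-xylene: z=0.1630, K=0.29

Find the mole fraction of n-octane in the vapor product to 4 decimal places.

y_n-octane = 0.2935

Rachford–Rice: g(ψ) = Σ zᵢ(Kᵢ−1)/(1+ψ(Kᵢ−1)) = 0.
g(0) = ΣzᵢKᵢ − 1 = 0.1169 and g(1) = 1 − Σzᵢ/Kᵢ = -0.4958, so a root lies in (0, 1).
Newton iteration, ψ⁰ = 0.5:
  ψ = 0.5000: g = -0.13286, g' = -0.4944 → ψ = 0.2313
  ψ = 0.2313: g = -0.00435, g' = -0.4835 → ψ = 0.2223
Converged at ψ = 0.2223.
Compositions from xᵢ = zᵢ/(1+ψ(Kᵢ−1)), yᵢ = Kᵢxᵢ:
  cyclohexane: x = 0.3172, y = 0.6503
  n-octane: x = 0.4892, y = 0.2935
  o-xylene: x = 0.1936, y = 0.0561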